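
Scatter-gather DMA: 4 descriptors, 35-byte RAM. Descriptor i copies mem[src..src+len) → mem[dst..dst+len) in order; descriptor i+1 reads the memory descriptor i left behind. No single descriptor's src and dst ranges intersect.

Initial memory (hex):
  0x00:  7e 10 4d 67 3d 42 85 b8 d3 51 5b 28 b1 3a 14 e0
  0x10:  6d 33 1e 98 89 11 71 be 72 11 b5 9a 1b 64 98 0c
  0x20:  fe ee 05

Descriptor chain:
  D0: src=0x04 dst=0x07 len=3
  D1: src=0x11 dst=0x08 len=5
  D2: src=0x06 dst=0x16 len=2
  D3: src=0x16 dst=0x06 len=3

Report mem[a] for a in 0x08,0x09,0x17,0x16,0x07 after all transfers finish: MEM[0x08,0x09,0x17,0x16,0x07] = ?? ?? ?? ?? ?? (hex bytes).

  after D0: wrote 3B at 0x07 = 3d4285
  after D1: wrote 5B at 0x08 = 331e988911
  after D2: wrote 2B at 0x16 = 853d
  after D3: wrote 3B at 0x06 = 853d72
query mem[0x08]=0x72, mem[0x09]=0x1e, mem[0x17]=0x3d, mem[0x16]=0x85, mem[0x07]=0x3d

MEM[0x08,0x09,0x17,0x16,0x07] = 72 1e 3d 85 3d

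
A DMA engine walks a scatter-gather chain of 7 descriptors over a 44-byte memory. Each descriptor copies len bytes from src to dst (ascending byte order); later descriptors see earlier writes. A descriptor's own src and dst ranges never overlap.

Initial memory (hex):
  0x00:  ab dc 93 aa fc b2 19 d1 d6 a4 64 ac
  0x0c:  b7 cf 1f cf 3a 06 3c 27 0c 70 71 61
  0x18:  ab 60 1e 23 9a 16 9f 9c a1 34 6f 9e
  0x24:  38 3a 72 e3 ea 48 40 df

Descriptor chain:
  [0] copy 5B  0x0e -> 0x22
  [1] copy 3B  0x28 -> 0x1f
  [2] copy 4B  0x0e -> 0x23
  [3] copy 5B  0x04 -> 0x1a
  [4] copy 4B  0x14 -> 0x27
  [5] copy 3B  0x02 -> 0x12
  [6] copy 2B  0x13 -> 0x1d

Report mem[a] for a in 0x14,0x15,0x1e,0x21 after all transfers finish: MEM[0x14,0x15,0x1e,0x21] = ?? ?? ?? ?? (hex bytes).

  after D0: wrote 5B at 0x22 = 1fcf3a063c
  after D1: wrote 3B at 0x1f = ea4840
  after D2: wrote 4B at 0x23 = 1fcf3a06
  after D3: wrote 5B at 0x1a = fcb219d1d6
  after D4: wrote 4B at 0x27 = 0c707161
  after D5: wrote 3B at 0x12 = 93aafc
  after D6: wrote 2B at 0x1d = aafc
query mem[0x14]=0xfc, mem[0x15]=0x70, mem[0x1e]=0xfc, mem[0x21]=0x40

MEM[0x14,0x15,0x1e,0x21] = fc 70 fc 40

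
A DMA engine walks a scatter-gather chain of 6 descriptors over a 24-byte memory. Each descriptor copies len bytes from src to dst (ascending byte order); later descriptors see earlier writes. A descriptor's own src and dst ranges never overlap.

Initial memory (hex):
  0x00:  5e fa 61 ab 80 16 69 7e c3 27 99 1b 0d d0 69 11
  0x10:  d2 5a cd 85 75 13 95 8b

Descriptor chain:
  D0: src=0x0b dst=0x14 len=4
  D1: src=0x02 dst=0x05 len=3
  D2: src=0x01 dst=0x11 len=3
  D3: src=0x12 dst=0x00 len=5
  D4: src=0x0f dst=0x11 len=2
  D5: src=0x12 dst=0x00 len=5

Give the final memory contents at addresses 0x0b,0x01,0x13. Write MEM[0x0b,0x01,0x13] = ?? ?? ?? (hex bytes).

MEM[0x0b,0x01,0x13] = 1b ab ab

  after D0: wrote 4B at 0x14 = 1b0dd069
  after D1: wrote 3B at 0x05 = 61ab80
  after D2: wrote 3B at 0x11 = fa61ab
  after D3: wrote 5B at 0x00 = 61ab1b0dd0
  after D4: wrote 2B at 0x11 = 11d2
  after D5: wrote 5B at 0x00 = d2ab1b0dd0
query mem[0x0b]=0x1b, mem[0x01]=0xab, mem[0x13]=0xab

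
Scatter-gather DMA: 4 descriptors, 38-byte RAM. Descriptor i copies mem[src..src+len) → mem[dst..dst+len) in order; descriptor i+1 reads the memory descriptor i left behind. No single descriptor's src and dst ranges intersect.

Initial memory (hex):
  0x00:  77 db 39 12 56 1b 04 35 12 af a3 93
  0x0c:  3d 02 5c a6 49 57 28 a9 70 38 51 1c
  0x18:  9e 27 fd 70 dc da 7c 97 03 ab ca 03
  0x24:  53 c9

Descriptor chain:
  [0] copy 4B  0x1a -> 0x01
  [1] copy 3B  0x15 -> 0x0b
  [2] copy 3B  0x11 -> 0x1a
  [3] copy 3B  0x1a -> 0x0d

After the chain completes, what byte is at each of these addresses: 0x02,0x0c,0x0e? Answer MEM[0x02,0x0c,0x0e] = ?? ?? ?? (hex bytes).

[0] 0x1a->0x01 len=4 : fd 70 dc da
[1] 0x15->0x0b len=3 : 38 51 1c
[2] 0x11->0x1a len=3 : 57 28 a9
[3] 0x1a->0x0d len=3 : 57 28 a9
query mem[0x02]=0x70, mem[0x0c]=0x51, mem[0x0e]=0x28

MEM[0x02,0x0c,0x0e] = 70 51 28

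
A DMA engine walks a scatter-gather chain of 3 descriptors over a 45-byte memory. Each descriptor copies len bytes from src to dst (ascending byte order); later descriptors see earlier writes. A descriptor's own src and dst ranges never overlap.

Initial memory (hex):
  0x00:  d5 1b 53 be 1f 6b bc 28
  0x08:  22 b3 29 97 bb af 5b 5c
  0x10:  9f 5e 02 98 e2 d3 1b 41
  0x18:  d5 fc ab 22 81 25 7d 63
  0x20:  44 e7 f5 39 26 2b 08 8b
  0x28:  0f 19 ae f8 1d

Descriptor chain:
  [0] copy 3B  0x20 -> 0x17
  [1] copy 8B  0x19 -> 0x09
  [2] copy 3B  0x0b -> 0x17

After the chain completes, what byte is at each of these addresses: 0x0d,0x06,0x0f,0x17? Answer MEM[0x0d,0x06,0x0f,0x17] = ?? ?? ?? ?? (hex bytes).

  after D0: wrote 3B at 0x17 = 44e7f5
  after D1: wrote 8B at 0x09 = f5ab2281257d6344
  after D2: wrote 3B at 0x17 = 228125
query mem[0x0d]=0x25, mem[0x06]=0xbc, mem[0x0f]=0x63, mem[0x17]=0x22

MEM[0x0d,0x06,0x0f,0x17] = 25 bc 63 22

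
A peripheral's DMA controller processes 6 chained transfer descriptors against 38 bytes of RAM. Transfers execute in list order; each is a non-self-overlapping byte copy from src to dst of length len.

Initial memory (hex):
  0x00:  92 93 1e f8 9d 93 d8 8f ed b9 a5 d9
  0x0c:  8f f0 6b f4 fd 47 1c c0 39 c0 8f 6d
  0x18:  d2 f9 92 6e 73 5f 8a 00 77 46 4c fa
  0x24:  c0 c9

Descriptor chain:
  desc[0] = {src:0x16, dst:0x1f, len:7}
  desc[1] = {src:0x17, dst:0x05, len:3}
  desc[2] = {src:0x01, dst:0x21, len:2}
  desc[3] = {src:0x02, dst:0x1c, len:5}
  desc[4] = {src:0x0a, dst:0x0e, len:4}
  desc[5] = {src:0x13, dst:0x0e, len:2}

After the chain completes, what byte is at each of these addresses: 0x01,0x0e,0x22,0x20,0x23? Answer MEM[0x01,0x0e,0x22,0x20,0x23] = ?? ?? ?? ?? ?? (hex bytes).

[0] 0x16->0x1f len=7 : 8f 6d d2 f9 92 6e 73
[1] 0x17->0x05 len=3 : 6d d2 f9
[2] 0x01->0x21 len=2 : 93 1e
[3] 0x02->0x1c len=5 : 1e f8 9d 6d d2
[4] 0x0a->0x0e len=4 : a5 d9 8f f0
[5] 0x13->0x0e len=2 : c0 39
query mem[0x01]=0x93, mem[0x0e]=0xc0, mem[0x22]=0x1e, mem[0x20]=0xd2, mem[0x23]=0x92

MEM[0x01,0x0e,0x22,0x20,0x23] = 93 c0 1e d2 92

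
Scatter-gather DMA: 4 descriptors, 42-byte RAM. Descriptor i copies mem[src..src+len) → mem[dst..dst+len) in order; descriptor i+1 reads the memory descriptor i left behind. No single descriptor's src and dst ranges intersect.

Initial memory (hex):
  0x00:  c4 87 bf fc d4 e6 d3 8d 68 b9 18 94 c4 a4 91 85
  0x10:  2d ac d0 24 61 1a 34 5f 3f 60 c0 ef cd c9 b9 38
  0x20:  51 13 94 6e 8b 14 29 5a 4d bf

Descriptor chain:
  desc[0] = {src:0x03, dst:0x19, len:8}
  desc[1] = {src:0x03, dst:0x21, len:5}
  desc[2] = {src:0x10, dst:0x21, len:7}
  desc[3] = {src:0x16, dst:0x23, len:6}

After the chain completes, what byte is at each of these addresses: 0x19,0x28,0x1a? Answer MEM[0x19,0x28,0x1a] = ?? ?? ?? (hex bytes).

MEM[0x19,0x28,0x1a] = fc e6 d4

D0: mem[0x19..0x20] <- [fc d4 e6 d3 8d 68 b9 18]
D1: mem[0x21..0x25] <- [fc d4 e6 d3 8d]
D2: mem[0x21..0x27] <- [2d ac d0 24 61 1a 34]
D3: mem[0x23..0x28] <- [34 5f 3f fc d4 e6]
query mem[0x19]=0xfc, mem[0x28]=0xe6, mem[0x1a]=0xd4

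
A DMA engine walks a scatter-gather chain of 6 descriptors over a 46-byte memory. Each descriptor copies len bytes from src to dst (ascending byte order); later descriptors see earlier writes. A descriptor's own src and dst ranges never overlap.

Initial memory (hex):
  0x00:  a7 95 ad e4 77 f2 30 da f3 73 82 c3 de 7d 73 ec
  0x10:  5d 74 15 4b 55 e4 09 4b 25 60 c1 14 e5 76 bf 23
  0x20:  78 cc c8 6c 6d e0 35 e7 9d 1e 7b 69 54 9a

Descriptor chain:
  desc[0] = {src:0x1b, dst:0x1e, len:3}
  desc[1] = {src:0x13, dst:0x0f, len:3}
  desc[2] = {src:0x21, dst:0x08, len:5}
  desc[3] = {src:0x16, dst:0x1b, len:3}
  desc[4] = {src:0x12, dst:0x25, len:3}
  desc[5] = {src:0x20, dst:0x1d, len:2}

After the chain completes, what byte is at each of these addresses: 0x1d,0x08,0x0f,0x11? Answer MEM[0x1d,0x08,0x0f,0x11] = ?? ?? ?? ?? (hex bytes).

#0 dst[0x1e+3] := {0x14,0xe5,0x76}
#1 dst[0x0f+3] := {0x4b,0x55,0xe4}
#2 dst[0x08+5] := {0xcc,0xc8,0x6c,0x6d,0xe0}
#3 dst[0x1b+3] := {0x09,0x4b,0x25}
#4 dst[0x25+3] := {0x15,0x4b,0x55}
#5 dst[0x1d+2] := {0x76,0xcc}
query mem[0x1d]=0x76, mem[0x08]=0xcc, mem[0x0f]=0x4b, mem[0x11]=0xe4

MEM[0x1d,0x08,0x0f,0x11] = 76 cc 4b e4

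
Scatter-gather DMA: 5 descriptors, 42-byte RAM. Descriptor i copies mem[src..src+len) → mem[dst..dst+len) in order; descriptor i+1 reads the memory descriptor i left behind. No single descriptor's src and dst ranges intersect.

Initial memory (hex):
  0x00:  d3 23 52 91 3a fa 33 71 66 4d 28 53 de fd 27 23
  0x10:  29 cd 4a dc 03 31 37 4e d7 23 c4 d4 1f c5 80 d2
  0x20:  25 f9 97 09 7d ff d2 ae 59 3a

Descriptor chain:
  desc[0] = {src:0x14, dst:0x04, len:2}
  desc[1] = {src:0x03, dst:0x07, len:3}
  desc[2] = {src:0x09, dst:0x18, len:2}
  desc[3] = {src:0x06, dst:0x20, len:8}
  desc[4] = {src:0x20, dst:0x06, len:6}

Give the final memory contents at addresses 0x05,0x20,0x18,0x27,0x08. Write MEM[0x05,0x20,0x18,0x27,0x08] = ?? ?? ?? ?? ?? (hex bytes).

MEM[0x05,0x20,0x18,0x27,0x08] = 31 33 31 fd 03

[0] 0x14->0x04 len=2 : 03 31
[1] 0x03->0x07 len=3 : 91 03 31
[2] 0x09->0x18 len=2 : 31 28
[3] 0x06->0x20 len=8 : 33 91 03 31 28 53 de fd
[4] 0x20->0x06 len=6 : 33 91 03 31 28 53
query mem[0x05]=0x31, mem[0x20]=0x33, mem[0x18]=0x31, mem[0x27]=0xfd, mem[0x08]=0x03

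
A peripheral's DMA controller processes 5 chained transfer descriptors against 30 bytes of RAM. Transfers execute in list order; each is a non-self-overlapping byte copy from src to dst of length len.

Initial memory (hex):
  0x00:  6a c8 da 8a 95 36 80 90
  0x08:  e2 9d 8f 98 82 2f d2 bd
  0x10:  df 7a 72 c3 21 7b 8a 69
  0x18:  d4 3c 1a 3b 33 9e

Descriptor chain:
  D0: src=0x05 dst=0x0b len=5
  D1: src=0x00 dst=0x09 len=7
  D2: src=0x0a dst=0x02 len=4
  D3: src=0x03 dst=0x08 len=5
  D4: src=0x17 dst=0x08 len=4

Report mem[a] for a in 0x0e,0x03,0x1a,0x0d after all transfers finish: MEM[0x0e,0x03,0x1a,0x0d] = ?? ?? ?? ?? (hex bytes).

#0 dst[0x0b+5] := {0x36,0x80,0x90,0xe2,0x9d}
#1 dst[0x09+7] := {0x6a,0xc8,0xda,0x8a,0x95,0x36,0x80}
#2 dst[0x02+4] := {0xc8,0xda,0x8a,0x95}
#3 dst[0x08+5] := {0xda,0x8a,0x95,0x80,0x90}
#4 dst[0x08+4] := {0x69,0xd4,0x3c,0x1a}
query mem[0x0e]=0x36, mem[0x03]=0xda, mem[0x1a]=0x1a, mem[0x0d]=0x95

MEM[0x0e,0x03,0x1a,0x0d] = 36 da 1a 95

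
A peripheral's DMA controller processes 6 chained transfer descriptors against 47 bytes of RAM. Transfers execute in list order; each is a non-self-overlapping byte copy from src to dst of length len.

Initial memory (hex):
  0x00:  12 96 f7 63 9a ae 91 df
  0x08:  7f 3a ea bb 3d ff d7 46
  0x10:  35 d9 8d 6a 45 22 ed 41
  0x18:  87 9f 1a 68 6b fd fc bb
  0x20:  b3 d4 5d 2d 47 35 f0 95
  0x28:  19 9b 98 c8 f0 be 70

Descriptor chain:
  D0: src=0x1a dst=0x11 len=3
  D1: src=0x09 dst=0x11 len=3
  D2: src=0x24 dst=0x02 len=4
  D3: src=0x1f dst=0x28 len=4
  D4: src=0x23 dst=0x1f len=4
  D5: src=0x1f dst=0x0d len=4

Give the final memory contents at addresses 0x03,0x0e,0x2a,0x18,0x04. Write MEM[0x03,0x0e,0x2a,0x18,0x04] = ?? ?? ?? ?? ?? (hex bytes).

[0] 0x1a->0x11 len=3 : 1a 68 6b
[1] 0x09->0x11 len=3 : 3a ea bb
[2] 0x24->0x02 len=4 : 47 35 f0 95
[3] 0x1f->0x28 len=4 : bb b3 d4 5d
[4] 0x23->0x1f len=4 : 2d 47 35 f0
[5] 0x1f->0x0d len=4 : 2d 47 35 f0
query mem[0x03]=0x35, mem[0x0e]=0x47, mem[0x2a]=0xd4, mem[0x18]=0x87, mem[0x04]=0xf0

MEM[0x03,0x0e,0x2a,0x18,0x04] = 35 47 d4 87 f0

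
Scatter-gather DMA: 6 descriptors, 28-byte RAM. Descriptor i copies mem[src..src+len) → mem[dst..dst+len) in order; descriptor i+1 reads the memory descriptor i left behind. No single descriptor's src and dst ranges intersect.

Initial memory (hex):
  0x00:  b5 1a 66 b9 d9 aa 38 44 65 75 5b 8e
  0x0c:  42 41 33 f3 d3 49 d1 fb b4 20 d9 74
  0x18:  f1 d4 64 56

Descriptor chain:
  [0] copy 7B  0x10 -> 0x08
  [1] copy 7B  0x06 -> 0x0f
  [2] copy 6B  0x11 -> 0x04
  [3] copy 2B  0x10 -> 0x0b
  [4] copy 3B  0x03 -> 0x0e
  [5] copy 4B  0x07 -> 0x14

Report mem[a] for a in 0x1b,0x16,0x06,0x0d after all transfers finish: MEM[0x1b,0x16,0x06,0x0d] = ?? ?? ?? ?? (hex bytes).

#0 dst[0x08+7] := {0xd3,0x49,0xd1,0xfb,0xb4,0x20,0xd9}
#1 dst[0x0f+7] := {0x38,0x44,0xd3,0x49,0xd1,0xfb,0xb4}
#2 dst[0x04+6] := {0xd3,0x49,0xd1,0xfb,0xb4,0xd9}
#3 dst[0x0b+2] := {0x44,0xd3}
#4 dst[0x0e+3] := {0xb9,0xd3,0x49}
#5 dst[0x14+4] := {0xfb,0xb4,0xd9,0xd1}
query mem[0x1b]=0x56, mem[0x16]=0xd9, mem[0x06]=0xd1, mem[0x0d]=0x20

MEM[0x1b,0x16,0x06,0x0d] = 56 d9 d1 20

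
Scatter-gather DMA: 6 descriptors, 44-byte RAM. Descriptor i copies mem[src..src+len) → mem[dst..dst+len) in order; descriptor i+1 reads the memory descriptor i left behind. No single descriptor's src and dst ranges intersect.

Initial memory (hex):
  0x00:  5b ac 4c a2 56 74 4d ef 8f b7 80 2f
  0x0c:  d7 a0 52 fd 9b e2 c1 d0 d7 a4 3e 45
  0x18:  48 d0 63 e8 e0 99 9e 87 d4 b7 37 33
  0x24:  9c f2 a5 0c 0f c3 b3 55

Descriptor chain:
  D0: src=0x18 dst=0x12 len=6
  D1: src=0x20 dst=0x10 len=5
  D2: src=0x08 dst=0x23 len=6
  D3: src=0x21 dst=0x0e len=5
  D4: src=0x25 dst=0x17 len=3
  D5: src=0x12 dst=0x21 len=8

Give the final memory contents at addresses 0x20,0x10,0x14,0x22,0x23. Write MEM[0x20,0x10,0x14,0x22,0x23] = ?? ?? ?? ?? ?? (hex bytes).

D0: mem[0x12..0x17] <- [48 d0 63 e8 e0 99]
D1: mem[0x10..0x14] <- [d4 b7 37 33 9c]
D2: mem[0x23..0x28] <- [8f b7 80 2f d7 a0]
D3: mem[0x0e..0x12] <- [b7 37 8f b7 80]
D4: mem[0x17..0x19] <- [80 2f d7]
D5: mem[0x21..0x28] <- [80 33 9c e8 e0 80 2f d7]
query mem[0x20]=0xd4, mem[0x10]=0x8f, mem[0x14]=0x9c, mem[0x22]=0x33, mem[0x23]=0x9c

MEM[0x20,0x10,0x14,0x22,0x23] = d4 8f 9c 33 9c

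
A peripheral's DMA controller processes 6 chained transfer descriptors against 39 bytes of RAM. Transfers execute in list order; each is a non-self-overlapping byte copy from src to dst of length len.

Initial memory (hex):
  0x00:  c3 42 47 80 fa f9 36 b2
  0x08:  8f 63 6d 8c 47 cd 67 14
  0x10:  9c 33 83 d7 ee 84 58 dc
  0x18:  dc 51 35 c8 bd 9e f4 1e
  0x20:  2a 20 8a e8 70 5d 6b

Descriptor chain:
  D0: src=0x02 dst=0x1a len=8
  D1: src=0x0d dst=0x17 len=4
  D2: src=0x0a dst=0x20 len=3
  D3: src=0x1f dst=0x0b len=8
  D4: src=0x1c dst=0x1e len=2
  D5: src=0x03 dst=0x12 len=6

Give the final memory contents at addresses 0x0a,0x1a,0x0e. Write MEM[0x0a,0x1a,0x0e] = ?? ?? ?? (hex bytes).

D0: mem[0x1a..0x21] <- [47 80 fa f9 36 b2 8f 63]
D1: mem[0x17..0x1a] <- [cd 67 14 9c]
D2: mem[0x20..0x22] <- [6d 8c 47]
D3: mem[0x0b..0x12] <- [b2 6d 8c 47 e8 70 5d 6b]
D4: mem[0x1e..0x1f] <- [fa f9]
D5: mem[0x12..0x17] <- [80 fa f9 36 b2 8f]
query mem[0x0a]=0x6d, mem[0x1a]=0x9c, mem[0x0e]=0x47

MEM[0x0a,0x1a,0x0e] = 6d 9c 47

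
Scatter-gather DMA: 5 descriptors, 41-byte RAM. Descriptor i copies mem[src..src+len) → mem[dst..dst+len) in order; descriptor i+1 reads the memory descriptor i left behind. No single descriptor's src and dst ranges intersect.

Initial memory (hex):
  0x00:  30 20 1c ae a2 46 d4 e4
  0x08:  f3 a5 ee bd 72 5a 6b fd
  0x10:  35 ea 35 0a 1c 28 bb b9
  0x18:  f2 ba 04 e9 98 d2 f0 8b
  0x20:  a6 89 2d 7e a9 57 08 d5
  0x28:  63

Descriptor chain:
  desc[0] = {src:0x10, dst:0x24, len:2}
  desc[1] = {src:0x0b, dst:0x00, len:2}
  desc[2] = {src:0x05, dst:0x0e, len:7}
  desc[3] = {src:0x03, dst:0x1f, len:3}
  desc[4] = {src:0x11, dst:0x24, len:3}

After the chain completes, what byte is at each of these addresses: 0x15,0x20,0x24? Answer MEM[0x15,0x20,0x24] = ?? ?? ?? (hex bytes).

MEM[0x15,0x20,0x24] = 28 a2 f3

[0] 0x10->0x24 len=2 : 35 ea
[1] 0x0b->0x00 len=2 : bd 72
[2] 0x05->0x0e len=7 : 46 d4 e4 f3 a5 ee bd
[3] 0x03->0x1f len=3 : ae a2 46
[4] 0x11->0x24 len=3 : f3 a5 ee
query mem[0x15]=0x28, mem[0x20]=0xa2, mem[0x24]=0xf3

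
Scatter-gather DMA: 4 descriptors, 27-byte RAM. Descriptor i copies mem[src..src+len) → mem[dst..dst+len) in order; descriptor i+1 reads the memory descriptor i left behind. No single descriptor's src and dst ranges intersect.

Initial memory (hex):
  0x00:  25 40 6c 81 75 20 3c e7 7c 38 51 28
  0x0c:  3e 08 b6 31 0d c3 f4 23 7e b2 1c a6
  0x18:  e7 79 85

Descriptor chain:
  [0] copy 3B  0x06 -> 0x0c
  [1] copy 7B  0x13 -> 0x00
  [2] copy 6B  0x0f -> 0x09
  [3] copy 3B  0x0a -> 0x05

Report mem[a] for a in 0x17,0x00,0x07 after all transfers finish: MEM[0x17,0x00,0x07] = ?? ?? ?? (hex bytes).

[0] 0x06->0x0c len=3 : 3c e7 7c
[1] 0x13->0x00 len=7 : 23 7e b2 1c a6 e7 79
[2] 0x0f->0x09 len=6 : 31 0d c3 f4 23 7e
[3] 0x0a->0x05 len=3 : 0d c3 f4
query mem[0x17]=0xa6, mem[0x00]=0x23, mem[0x07]=0xf4

MEM[0x17,0x00,0x07] = a6 23 f4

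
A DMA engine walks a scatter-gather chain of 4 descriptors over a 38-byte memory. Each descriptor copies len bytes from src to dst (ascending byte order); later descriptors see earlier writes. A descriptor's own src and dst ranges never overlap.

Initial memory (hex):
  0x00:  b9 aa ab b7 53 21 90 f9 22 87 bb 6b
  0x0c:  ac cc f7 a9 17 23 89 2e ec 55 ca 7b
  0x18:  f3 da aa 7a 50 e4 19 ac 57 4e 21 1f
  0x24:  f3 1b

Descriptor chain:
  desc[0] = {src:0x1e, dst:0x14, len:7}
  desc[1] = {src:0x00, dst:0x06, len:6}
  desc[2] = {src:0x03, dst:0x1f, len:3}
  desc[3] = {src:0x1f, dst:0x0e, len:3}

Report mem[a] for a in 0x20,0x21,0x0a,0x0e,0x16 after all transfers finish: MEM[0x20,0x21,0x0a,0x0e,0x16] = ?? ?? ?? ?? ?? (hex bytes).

MEM[0x20,0x21,0x0a,0x0e,0x16] = 53 21 53 b7 57

#0 dst[0x14+7] := {0x19,0xac,0x57,0x4e,0x21,0x1f,0xf3}
#1 dst[0x06+6] := {0xb9,0xaa,0xab,0xb7,0x53,0x21}
#2 dst[0x1f+3] := {0xb7,0x53,0x21}
#3 dst[0x0e+3] := {0xb7,0x53,0x21}
query mem[0x20]=0x53, mem[0x21]=0x21, mem[0x0a]=0x53, mem[0x0e]=0xb7, mem[0x16]=0x57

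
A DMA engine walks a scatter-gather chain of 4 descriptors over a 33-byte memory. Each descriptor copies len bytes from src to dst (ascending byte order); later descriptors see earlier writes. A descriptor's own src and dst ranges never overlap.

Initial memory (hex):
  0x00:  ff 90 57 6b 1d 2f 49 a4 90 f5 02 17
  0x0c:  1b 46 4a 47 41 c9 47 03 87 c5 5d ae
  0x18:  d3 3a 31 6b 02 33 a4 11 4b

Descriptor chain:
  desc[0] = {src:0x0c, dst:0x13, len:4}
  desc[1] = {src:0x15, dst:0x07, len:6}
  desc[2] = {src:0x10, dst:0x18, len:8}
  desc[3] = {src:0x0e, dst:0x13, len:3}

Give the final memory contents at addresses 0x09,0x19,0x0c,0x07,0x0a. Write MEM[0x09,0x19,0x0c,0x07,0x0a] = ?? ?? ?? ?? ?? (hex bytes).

D0: mem[0x13..0x16] <- [1b 46 4a 47]
D1: mem[0x07..0x0c] <- [4a 47 ae d3 3a 31]
D2: mem[0x18..0x1f] <- [41 c9 47 1b 46 4a 47 ae]
D3: mem[0x13..0x15] <- [4a 47 41]
query mem[0x09]=0xae, mem[0x19]=0xc9, mem[0x0c]=0x31, mem[0x07]=0x4a, mem[0x0a]=0xd3

MEM[0x09,0x19,0x0c,0x07,0x0a] = ae c9 31 4a d3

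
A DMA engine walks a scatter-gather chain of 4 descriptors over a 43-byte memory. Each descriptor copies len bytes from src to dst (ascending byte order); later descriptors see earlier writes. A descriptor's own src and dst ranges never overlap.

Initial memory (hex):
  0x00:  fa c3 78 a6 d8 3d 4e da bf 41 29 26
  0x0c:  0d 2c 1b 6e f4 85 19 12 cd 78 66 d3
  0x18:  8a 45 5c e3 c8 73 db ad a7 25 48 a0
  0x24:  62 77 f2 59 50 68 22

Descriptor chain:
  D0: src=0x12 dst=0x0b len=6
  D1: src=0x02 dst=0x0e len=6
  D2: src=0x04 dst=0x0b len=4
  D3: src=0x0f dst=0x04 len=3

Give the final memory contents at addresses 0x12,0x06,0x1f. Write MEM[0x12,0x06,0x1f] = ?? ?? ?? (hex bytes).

MEM[0x12,0x06,0x1f] = 4e 3d ad

[0] 0x12->0x0b len=6 : 19 12 cd 78 66 d3
[1] 0x02->0x0e len=6 : 78 a6 d8 3d 4e da
[2] 0x04->0x0b len=4 : d8 3d 4e da
[3] 0x0f->0x04 len=3 : a6 d8 3d
query mem[0x12]=0x4e, mem[0x06]=0x3d, mem[0x1f]=0xad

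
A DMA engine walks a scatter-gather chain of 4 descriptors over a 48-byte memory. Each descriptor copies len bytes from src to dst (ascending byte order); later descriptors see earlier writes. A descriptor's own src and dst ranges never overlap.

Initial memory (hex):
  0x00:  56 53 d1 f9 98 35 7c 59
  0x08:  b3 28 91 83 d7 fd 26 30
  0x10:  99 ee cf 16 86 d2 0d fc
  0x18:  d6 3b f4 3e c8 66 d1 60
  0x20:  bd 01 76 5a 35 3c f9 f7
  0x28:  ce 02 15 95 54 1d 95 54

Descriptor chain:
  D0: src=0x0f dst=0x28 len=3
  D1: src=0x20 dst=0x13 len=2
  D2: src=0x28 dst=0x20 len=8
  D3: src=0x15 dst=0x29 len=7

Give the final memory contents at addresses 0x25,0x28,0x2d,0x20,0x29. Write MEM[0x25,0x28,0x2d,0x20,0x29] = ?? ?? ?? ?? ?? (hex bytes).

  after D0: wrote 3B at 0x28 = 3099ee
  after D1: wrote 2B at 0x13 = bd01
  after D2: wrote 8B at 0x20 = 3099ee95541d9554
  after D3: wrote 7B at 0x29 = d20dfcd63bf43e
query mem[0x25]=0x1d, mem[0x28]=0x30, mem[0x2d]=0x3b, mem[0x20]=0x30, mem[0x29]=0xd2

MEM[0x25,0x28,0x2d,0x20,0x29] = 1d 30 3b 30 d2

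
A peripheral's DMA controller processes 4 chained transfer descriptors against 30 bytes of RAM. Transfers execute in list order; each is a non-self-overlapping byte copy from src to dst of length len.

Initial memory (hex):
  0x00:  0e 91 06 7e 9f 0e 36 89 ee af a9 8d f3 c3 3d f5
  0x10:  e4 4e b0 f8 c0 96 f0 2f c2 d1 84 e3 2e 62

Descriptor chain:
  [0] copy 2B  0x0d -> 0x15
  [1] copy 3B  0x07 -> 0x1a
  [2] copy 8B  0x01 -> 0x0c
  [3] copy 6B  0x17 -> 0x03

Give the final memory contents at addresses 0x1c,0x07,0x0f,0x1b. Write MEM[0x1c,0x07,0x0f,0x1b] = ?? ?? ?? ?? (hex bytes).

D0: mem[0x15..0x16] <- [c3 3d]
D1: mem[0x1a..0x1c] <- [89 ee af]
D2: mem[0x0c..0x13] <- [91 06 7e 9f 0e 36 89 ee]
D3: mem[0x03..0x08] <- [2f c2 d1 89 ee af]
query mem[0x1c]=0xaf, mem[0x07]=0xee, mem[0x0f]=0x9f, mem[0x1b]=0xee

MEM[0x1c,0x07,0x0f,0x1b] = af ee 9f ee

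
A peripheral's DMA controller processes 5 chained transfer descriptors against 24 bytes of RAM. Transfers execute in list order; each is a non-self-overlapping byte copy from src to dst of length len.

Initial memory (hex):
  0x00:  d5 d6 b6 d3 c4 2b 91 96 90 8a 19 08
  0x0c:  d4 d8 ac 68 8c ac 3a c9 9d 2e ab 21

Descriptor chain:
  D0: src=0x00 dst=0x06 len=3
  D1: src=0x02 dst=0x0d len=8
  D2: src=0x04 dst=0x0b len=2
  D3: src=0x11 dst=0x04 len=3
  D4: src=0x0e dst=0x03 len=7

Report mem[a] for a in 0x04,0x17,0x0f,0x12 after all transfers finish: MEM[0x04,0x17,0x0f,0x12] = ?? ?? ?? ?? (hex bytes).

MEM[0x04,0x17,0x0f,0x12] = c4 21 c4 d6

[0] 0x00->0x06 len=3 : d5 d6 b6
[1] 0x02->0x0d len=8 : b6 d3 c4 2b d5 d6 b6 8a
[2] 0x04->0x0b len=2 : c4 2b
[3] 0x11->0x04 len=3 : d5 d6 b6
[4] 0x0e->0x03 len=7 : d3 c4 2b d5 d6 b6 8a
query mem[0x04]=0xc4, mem[0x17]=0x21, mem[0x0f]=0xc4, mem[0x12]=0xd6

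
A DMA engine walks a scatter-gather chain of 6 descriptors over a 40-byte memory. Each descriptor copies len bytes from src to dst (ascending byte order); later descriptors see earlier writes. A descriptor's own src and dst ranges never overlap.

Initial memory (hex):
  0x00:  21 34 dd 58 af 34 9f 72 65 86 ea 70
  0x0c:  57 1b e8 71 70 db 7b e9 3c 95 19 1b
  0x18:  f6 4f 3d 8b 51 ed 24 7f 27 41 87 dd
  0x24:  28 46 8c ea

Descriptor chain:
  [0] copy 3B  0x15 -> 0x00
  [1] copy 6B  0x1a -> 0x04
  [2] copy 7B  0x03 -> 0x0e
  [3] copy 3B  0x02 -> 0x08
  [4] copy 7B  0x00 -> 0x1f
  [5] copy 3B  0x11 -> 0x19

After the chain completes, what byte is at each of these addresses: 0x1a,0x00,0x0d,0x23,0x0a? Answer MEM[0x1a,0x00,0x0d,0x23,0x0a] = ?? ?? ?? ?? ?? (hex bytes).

MEM[0x1a,0x00,0x0d,0x23,0x0a] = ed 95 1b 3d 3d

[0] 0x15->0x00 len=3 : 95 19 1b
[1] 0x1a->0x04 len=6 : 3d 8b 51 ed 24 7f
[2] 0x03->0x0e len=7 : 58 3d 8b 51 ed 24 7f
[3] 0x02->0x08 len=3 : 1b 58 3d
[4] 0x00->0x1f len=7 : 95 19 1b 58 3d 8b 51
[5] 0x11->0x19 len=3 : 51 ed 24
query mem[0x1a]=0xed, mem[0x00]=0x95, mem[0x0d]=0x1b, mem[0x23]=0x3d, mem[0x0a]=0x3d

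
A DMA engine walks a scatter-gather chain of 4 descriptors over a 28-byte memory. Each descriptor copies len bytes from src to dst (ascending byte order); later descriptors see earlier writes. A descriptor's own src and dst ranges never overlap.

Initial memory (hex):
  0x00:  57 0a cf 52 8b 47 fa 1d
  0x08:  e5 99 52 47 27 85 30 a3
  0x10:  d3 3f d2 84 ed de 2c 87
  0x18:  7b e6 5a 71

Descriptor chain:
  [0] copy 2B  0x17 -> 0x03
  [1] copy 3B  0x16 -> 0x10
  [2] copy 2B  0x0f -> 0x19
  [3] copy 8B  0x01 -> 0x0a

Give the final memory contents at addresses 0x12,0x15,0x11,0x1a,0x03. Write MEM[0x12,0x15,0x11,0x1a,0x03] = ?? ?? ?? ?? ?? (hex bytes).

MEM[0x12,0x15,0x11,0x1a,0x03] = 7b de e5 2c 87

[0] 0x17->0x03 len=2 : 87 7b
[1] 0x16->0x10 len=3 : 2c 87 7b
[2] 0x0f->0x19 len=2 : a3 2c
[3] 0x01->0x0a len=8 : 0a cf 87 7b 47 fa 1d e5
query mem[0x12]=0x7b, mem[0x15]=0xde, mem[0x11]=0xe5, mem[0x1a]=0x2c, mem[0x03]=0x87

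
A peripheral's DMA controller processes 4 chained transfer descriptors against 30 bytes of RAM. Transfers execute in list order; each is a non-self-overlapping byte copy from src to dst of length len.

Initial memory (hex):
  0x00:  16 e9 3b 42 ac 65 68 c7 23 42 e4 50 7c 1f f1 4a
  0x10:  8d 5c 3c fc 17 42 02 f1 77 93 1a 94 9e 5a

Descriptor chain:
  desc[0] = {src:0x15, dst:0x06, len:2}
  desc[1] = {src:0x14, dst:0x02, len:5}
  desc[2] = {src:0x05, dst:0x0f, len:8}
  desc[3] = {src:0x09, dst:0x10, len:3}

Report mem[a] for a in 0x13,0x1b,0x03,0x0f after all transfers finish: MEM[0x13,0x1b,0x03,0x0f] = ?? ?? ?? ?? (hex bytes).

MEM[0x13,0x1b,0x03,0x0f] = 42 94 42 f1

D0: mem[0x06..0x07] <- [42 02]
D1: mem[0x02..0x06] <- [17 42 02 f1 77]
D2: mem[0x0f..0x16] <- [f1 77 02 23 42 e4 50 7c]
D3: mem[0x10..0x12] <- [42 e4 50]
query mem[0x13]=0x42, mem[0x1b]=0x94, mem[0x03]=0x42, mem[0x0f]=0xf1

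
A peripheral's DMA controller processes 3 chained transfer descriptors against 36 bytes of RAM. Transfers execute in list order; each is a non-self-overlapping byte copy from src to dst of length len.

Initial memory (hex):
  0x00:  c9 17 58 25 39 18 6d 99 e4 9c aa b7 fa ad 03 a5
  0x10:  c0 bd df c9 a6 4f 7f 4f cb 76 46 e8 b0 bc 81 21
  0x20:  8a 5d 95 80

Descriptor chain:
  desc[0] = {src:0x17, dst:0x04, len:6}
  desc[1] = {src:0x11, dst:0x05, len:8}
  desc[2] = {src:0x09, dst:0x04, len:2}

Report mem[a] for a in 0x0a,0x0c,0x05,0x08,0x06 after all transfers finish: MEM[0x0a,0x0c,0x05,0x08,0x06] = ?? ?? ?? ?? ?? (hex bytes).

#0 dst[0x04+6] := {0x4f,0xcb,0x76,0x46,0xe8,0xb0}
#1 dst[0x05+8] := {0xbd,0xdf,0xc9,0xa6,0x4f,0x7f,0x4f,0xcb}
#2 dst[0x04+2] := {0x4f,0x7f}
query mem[0x0a]=0x7f, mem[0x0c]=0xcb, mem[0x05]=0x7f, mem[0x08]=0xa6, mem[0x06]=0xdf

MEM[0x0a,0x0c,0x05,0x08,0x06] = 7f cb 7f a6 df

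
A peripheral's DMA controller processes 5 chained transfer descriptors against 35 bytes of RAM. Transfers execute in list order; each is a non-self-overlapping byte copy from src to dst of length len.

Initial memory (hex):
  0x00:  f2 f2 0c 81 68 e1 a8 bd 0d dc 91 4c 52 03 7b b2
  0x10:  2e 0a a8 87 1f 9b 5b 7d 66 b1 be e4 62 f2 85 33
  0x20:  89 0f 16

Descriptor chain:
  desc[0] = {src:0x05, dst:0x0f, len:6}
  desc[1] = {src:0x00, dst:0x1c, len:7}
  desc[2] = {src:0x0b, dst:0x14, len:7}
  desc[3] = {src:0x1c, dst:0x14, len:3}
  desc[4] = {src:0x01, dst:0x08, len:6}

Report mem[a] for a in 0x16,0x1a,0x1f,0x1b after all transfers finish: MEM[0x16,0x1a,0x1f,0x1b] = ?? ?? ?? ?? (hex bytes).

MEM[0x16,0x1a,0x1f,0x1b] = 0c bd 81 e4

  after D0: wrote 6B at 0x0f = e1a8bd0ddc91
  after D1: wrote 7B at 0x1c = f2f20c8168e1a8
  after D2: wrote 7B at 0x14 = 4c52037be1a8bd
  after D3: wrote 3B at 0x14 = f2f20c
  after D4: wrote 6B at 0x08 = f20c8168e1a8
query mem[0x16]=0x0c, mem[0x1a]=0xbd, mem[0x1f]=0x81, mem[0x1b]=0xe4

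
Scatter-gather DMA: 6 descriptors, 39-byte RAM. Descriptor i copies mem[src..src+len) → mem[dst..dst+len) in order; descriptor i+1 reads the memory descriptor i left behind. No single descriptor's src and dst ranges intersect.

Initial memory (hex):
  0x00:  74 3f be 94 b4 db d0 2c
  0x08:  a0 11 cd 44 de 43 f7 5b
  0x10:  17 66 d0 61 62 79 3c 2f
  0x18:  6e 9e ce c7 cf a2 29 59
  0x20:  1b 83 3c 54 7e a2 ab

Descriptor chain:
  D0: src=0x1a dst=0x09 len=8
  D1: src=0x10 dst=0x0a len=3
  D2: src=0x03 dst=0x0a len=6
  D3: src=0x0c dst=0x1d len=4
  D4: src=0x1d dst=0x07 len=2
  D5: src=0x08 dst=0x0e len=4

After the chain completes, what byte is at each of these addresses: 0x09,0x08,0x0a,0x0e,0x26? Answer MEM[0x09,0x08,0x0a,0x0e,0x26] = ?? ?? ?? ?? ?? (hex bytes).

MEM[0x09,0x08,0x0a,0x0e,0x26] = ce d0 94 d0 ab

  after D0: wrote 8B at 0x09 = cec7cfa229591b83
  after D1: wrote 3B at 0x0a = 8366d0
  after D2: wrote 6B at 0x0a = 94b4dbd02ca0
  after D3: wrote 4B at 0x1d = dbd02ca0
  after D4: wrote 2B at 0x07 = dbd0
  after D5: wrote 4B at 0x0e = d0ce94b4
query mem[0x09]=0xce, mem[0x08]=0xd0, mem[0x0a]=0x94, mem[0x0e]=0xd0, mem[0x26]=0xab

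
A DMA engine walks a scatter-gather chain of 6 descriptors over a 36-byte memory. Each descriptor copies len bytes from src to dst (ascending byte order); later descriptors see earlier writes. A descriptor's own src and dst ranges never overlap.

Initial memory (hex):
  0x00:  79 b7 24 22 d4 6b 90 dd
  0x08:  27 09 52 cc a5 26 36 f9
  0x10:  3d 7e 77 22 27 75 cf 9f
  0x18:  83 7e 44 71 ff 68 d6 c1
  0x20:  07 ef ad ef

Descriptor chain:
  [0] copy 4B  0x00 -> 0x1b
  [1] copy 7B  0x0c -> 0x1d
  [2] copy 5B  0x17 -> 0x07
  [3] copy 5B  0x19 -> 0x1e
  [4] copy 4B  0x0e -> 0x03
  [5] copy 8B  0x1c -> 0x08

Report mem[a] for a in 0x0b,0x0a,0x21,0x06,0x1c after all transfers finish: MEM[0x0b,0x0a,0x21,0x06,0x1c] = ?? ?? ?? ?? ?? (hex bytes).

MEM[0x0b,0x0a,0x21,0x06,0x1c] = 44 7e b7 7e b7

D0: mem[0x1b..0x1e] <- [79 b7 24 22]
D1: mem[0x1d..0x23] <- [a5 26 36 f9 3d 7e 77]
D2: mem[0x07..0x0b] <- [9f 83 7e 44 79]
D3: mem[0x1e..0x22] <- [7e 44 79 b7 a5]
D4: mem[0x03..0x06] <- [36 f9 3d 7e]
D5: mem[0x08..0x0f] <- [b7 a5 7e 44 79 b7 a5 77]
query mem[0x0b]=0x44, mem[0x0a]=0x7e, mem[0x21]=0xb7, mem[0x06]=0x7e, mem[0x1c]=0xb7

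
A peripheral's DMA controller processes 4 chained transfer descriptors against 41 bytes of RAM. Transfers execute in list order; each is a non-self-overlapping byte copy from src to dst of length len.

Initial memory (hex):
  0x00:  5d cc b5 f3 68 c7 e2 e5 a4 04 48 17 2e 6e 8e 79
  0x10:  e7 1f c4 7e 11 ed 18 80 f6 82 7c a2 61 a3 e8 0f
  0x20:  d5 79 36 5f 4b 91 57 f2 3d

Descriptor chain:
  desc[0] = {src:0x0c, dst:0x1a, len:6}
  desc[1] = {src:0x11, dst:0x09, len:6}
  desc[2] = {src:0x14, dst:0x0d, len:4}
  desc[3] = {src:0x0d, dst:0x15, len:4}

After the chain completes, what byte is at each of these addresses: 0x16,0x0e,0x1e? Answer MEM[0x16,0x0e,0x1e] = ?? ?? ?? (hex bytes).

MEM[0x16,0x0e,0x1e] = ed ed e7

D0: mem[0x1a..0x1f] <- [2e 6e 8e 79 e7 1f]
D1: mem[0x09..0x0e] <- [1f c4 7e 11 ed 18]
D2: mem[0x0d..0x10] <- [11 ed 18 80]
D3: mem[0x15..0x18] <- [11 ed 18 80]
query mem[0x16]=0xed, mem[0x0e]=0xed, mem[0x1e]=0xe7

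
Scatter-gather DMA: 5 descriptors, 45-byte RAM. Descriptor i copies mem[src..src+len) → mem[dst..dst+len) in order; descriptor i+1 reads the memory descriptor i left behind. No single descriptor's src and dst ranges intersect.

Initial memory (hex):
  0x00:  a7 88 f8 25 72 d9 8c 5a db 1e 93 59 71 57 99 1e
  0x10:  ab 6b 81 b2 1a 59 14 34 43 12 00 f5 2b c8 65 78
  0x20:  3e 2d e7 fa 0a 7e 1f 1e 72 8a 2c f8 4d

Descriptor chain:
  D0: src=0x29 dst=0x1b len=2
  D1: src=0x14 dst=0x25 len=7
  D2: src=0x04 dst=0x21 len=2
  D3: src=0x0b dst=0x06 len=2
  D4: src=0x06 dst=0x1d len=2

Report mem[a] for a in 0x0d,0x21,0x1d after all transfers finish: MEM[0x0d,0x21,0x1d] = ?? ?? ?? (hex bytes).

MEM[0x0d,0x21,0x1d] = 57 72 59

  after D0: wrote 2B at 0x1b = 8a2c
  after D1: wrote 7B at 0x25 = 1a591434431200
  after D2: wrote 2B at 0x21 = 72d9
  after D3: wrote 2B at 0x06 = 5971
  after D4: wrote 2B at 0x1d = 5971
query mem[0x0d]=0x57, mem[0x21]=0x72, mem[0x1d]=0x59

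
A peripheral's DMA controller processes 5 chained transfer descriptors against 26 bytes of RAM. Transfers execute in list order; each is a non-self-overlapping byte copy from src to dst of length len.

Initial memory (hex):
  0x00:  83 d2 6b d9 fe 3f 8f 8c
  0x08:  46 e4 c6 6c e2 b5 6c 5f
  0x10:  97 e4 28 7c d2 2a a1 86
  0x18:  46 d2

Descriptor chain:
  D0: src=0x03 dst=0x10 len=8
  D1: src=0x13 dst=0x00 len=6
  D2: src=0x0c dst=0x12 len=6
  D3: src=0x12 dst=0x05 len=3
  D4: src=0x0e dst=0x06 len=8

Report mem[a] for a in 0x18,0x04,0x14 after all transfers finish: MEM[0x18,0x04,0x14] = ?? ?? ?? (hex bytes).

  after D0: wrote 8B at 0x10 = d9fe3f8f8c46e4c6
  after D1: wrote 6B at 0x00 = 8f8c46e4c646
  after D2: wrote 6B at 0x12 = e2b56c5fd9fe
  after D3: wrote 3B at 0x05 = e2b56c
  after D4: wrote 8B at 0x06 = 6c5fd9fee2b56c5f
query mem[0x18]=0x46, mem[0x04]=0xc6, mem[0x14]=0x6c

MEM[0x18,0x04,0x14] = 46 c6 6c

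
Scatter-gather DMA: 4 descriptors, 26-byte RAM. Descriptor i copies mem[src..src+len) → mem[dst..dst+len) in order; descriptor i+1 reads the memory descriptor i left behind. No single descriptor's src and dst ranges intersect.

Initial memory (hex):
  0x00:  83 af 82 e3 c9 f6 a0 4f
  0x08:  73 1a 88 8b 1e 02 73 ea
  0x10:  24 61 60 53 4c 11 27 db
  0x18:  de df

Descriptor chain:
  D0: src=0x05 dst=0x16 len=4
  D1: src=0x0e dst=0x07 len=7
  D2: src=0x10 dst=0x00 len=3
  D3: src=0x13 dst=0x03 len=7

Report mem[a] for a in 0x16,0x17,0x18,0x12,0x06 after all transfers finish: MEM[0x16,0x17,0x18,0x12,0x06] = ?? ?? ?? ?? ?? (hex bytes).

MEM[0x16,0x17,0x18,0x12,0x06] = f6 a0 4f 60 f6

D0: mem[0x16..0x19] <- [f6 a0 4f 73]
D1: mem[0x07..0x0d] <- [73 ea 24 61 60 53 4c]
D2: mem[0x00..0x02] <- [24 61 60]
D3: mem[0x03..0x09] <- [53 4c 11 f6 a0 4f 73]
query mem[0x16]=0xf6, mem[0x17]=0xa0, mem[0x18]=0x4f, mem[0x12]=0x60, mem[0x06]=0xf6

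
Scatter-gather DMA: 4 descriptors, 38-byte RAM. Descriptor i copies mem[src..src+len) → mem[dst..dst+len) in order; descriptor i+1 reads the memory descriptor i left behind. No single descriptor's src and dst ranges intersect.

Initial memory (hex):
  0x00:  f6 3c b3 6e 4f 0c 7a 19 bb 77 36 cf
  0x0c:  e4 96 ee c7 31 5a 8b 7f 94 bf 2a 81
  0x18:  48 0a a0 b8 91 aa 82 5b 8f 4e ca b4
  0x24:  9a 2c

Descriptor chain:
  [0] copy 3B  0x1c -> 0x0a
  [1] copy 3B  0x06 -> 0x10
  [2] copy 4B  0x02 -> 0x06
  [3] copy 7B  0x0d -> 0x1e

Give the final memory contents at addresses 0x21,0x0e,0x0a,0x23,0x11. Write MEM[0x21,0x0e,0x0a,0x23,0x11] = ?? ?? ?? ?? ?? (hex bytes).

MEM[0x21,0x0e,0x0a,0x23,0x11] = 7a ee 91 bb 19

#0 dst[0x0a+3] := {0x91,0xaa,0x82}
#1 dst[0x10+3] := {0x7a,0x19,0xbb}
#2 dst[0x06+4] := {0xb3,0x6e,0x4f,0x0c}
#3 dst[0x1e+7] := {0x96,0xee,0xc7,0x7a,0x19,0xbb,0x7f}
query mem[0x21]=0x7a, mem[0x0e]=0xee, mem[0x0a]=0x91, mem[0x23]=0xbb, mem[0x11]=0x19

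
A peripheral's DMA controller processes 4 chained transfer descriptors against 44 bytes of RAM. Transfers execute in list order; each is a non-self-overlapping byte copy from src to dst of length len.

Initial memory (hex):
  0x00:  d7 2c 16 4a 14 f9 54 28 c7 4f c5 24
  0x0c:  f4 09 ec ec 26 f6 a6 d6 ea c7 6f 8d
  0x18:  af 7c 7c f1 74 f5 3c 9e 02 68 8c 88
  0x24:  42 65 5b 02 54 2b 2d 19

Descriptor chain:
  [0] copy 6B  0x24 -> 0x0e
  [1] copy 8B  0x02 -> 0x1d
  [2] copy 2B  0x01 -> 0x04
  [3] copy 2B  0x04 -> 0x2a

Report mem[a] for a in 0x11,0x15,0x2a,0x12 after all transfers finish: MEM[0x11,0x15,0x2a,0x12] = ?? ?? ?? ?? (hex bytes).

#0 dst[0x0e+6] := {0x42,0x65,0x5b,0x02,0x54,0x2b}
#1 dst[0x1d+8] := {0x16,0x4a,0x14,0xf9,0x54,0x28,0xc7,0x4f}
#2 dst[0x04+2] := {0x2c,0x16}
#3 dst[0x2a+2] := {0x2c,0x16}
query mem[0x11]=0x02, mem[0x15]=0xc7, mem[0x2a]=0x2c, mem[0x12]=0x54

MEM[0x11,0x15,0x2a,0x12] = 02 c7 2c 54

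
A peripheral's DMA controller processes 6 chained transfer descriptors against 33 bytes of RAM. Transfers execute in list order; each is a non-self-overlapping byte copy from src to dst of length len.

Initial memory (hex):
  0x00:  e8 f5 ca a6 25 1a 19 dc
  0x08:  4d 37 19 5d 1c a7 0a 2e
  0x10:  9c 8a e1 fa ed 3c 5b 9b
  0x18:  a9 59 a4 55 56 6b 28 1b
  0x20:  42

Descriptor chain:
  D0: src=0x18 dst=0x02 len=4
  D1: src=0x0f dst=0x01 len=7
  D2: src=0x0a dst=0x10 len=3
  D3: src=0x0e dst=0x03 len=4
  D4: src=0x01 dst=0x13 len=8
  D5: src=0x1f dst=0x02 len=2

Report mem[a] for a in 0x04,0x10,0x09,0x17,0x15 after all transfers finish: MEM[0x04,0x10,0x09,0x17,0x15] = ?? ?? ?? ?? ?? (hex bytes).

MEM[0x04,0x10,0x09,0x17,0x15] = 2e 19 37 19 0a

D0: mem[0x02..0x05] <- [a9 59 a4 55]
D1: mem[0x01..0x07] <- [2e 9c 8a e1 fa ed 3c]
D2: mem[0x10..0x12] <- [19 5d 1c]
D3: mem[0x03..0x06] <- [0a 2e 19 5d]
D4: mem[0x13..0x1a] <- [2e 9c 0a 2e 19 5d 3c 4d]
D5: mem[0x02..0x03] <- [1b 42]
query mem[0x04]=0x2e, mem[0x10]=0x19, mem[0x09]=0x37, mem[0x17]=0x19, mem[0x15]=0x0a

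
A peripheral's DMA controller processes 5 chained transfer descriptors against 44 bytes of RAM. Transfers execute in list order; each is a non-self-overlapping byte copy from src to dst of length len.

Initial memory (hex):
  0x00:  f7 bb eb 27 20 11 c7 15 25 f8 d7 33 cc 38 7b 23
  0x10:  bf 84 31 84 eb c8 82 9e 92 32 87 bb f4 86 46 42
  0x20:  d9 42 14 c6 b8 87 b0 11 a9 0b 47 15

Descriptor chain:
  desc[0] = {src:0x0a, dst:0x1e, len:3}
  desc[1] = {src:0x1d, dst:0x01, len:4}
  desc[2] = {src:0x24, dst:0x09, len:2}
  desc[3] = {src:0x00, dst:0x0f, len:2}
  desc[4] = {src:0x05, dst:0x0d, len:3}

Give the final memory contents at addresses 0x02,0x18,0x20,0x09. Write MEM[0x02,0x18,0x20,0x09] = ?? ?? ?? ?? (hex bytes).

MEM[0x02,0x18,0x20,0x09] = d7 92 cc b8

[0] 0x0a->0x1e len=3 : d7 33 cc
[1] 0x1d->0x01 len=4 : 86 d7 33 cc
[2] 0x24->0x09 len=2 : b8 87
[3] 0x00->0x0f len=2 : f7 86
[4] 0x05->0x0d len=3 : 11 c7 15
query mem[0x02]=0xd7, mem[0x18]=0x92, mem[0x20]=0xcc, mem[0x09]=0xb8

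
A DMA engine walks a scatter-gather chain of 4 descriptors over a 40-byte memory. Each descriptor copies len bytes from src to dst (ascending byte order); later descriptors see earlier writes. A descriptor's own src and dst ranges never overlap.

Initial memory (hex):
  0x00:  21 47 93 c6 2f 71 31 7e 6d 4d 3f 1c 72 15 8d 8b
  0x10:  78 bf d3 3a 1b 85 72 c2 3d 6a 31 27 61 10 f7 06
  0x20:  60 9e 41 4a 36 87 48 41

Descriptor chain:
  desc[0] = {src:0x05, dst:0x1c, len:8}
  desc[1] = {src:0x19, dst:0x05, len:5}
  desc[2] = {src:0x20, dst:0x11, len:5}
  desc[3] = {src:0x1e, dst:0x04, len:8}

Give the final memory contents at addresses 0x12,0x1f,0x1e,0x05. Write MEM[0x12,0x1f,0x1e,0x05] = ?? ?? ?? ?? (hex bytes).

MEM[0x12,0x1f,0x1e,0x05] = 3f 6d 7e 6d

D0: mem[0x1c..0x23] <- [71 31 7e 6d 4d 3f 1c 72]
D1: mem[0x05..0x09] <- [6a 31 27 71 31]
D2: mem[0x11..0x15] <- [4d 3f 1c 72 36]
D3: mem[0x04..0x0b] <- [7e 6d 4d 3f 1c 72 36 87]
query mem[0x12]=0x3f, mem[0x1f]=0x6d, mem[0x1e]=0x7e, mem[0x05]=0x6d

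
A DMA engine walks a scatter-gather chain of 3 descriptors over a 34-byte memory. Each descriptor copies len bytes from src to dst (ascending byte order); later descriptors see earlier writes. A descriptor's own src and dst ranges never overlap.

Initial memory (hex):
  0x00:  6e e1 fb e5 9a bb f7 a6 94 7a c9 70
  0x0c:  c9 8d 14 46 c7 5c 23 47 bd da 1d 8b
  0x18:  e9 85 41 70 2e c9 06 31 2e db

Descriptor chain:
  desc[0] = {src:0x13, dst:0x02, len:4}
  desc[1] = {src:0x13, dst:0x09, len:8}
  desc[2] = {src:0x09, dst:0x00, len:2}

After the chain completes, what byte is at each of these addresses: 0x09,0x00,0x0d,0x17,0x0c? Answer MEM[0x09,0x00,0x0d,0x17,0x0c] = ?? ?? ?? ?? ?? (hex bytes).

D0: mem[0x02..0x05] <- [47 bd da 1d]
D1: mem[0x09..0x10] <- [47 bd da 1d 8b e9 85 41]
D2: mem[0x00..0x01] <- [47 bd]
query mem[0x09]=0x47, mem[0x00]=0x47, mem[0x0d]=0x8b, mem[0x17]=0x8b, mem[0x0c]=0x1d

MEM[0x09,0x00,0x0d,0x17,0x0c] = 47 47 8b 8b 1d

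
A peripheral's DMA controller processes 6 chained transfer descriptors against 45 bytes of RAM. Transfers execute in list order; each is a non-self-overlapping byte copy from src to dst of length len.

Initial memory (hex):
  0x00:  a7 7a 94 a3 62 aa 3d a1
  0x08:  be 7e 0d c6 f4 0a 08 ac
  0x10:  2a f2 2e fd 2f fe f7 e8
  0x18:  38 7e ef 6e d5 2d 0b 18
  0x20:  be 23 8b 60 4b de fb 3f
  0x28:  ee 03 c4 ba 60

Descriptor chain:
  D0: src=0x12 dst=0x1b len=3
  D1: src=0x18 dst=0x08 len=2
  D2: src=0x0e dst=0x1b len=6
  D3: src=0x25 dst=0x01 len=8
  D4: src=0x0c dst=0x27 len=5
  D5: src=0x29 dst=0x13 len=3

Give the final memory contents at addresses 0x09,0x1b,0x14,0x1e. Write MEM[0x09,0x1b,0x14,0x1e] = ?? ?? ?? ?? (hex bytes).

#0 dst[0x1b+3] := {0x2e,0xfd,0x2f}
#1 dst[0x08+2] := {0x38,0x7e}
#2 dst[0x1b+6] := {0x08,0xac,0x2a,0xf2,0x2e,0xfd}
#3 dst[0x01+8] := {0xde,0xfb,0x3f,0xee,0x03,0xc4,0xba,0x60}
#4 dst[0x27+5] := {0xf4,0x0a,0x08,0xac,0x2a}
#5 dst[0x13+3] := {0x08,0xac,0x2a}
query mem[0x09]=0x7e, mem[0x1b]=0x08, mem[0x14]=0xac, mem[0x1e]=0xf2

MEM[0x09,0x1b,0x14,0x1e] = 7e 08 ac f2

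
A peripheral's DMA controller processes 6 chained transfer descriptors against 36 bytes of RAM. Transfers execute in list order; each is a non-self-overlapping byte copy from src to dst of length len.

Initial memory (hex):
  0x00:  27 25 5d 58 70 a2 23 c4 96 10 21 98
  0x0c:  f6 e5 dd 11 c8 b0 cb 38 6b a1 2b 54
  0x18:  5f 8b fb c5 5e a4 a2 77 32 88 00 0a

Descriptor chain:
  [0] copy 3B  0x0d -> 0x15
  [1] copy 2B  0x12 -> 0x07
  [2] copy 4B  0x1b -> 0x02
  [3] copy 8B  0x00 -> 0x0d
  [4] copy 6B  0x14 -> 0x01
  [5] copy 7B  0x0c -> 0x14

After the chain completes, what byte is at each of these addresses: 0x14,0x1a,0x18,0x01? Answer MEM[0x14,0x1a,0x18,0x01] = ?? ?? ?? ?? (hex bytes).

#0 dst[0x15+3] := {0xe5,0xdd,0x11}
#1 dst[0x07+2] := {0xcb,0x38}
#2 dst[0x02+4] := {0xc5,0x5e,0xa4,0xa2}
#3 dst[0x0d+8] := {0x27,0x25,0xc5,0x5e,0xa4,0xa2,0x23,0xcb}
#4 dst[0x01+6] := {0xcb,0xe5,0xdd,0x11,0x5f,0x8b}
#5 dst[0x14+7] := {0xf6,0x27,0x25,0xc5,0x5e,0xa4,0xa2}
query mem[0x14]=0xf6, mem[0x1a]=0xa2, mem[0x18]=0x5e, mem[0x01]=0xcb

MEM[0x14,0x1a,0x18,0x01] = f6 a2 5e cb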